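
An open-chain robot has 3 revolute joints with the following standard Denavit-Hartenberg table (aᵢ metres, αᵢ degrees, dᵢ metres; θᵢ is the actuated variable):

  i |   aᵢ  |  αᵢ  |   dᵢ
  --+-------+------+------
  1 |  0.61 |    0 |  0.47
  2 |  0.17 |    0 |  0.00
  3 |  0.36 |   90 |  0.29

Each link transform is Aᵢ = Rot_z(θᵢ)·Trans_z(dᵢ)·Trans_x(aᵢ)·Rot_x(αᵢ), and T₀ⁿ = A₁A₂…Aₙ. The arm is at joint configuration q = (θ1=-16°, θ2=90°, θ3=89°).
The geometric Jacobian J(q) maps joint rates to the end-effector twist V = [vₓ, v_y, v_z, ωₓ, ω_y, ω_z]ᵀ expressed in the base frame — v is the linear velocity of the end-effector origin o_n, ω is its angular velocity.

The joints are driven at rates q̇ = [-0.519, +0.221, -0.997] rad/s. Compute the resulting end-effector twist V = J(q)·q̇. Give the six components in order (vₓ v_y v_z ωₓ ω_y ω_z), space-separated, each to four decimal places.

o_n = [0.2890, 0.1005, 0.7600]
J₁: ẑ×o_n = [-0.1005, 0.2890, 0.0000], ω = ẑ
J2: z=[0.0000, 0.0000, 1.0000] o=[0.5864, -0.1681, 0.4700] → [-0.2687, -0.2974, 0.0000, 0.0000, 0.0000, 1.0000]
J3: z=[0.0000, 0.0000, 1.0000] o=[0.6332, -0.0047, 0.4700] → [-0.1053, -0.3443, 0.0000, 0.0000, 0.0000, 1.0000]
V = J·q̇ = [0.0977, 0.1275, 0.0000, 0.0000, 0.0000, -1.2950]

0.0977 0.1275 0.0000 0.0000 0.0000 -1.2950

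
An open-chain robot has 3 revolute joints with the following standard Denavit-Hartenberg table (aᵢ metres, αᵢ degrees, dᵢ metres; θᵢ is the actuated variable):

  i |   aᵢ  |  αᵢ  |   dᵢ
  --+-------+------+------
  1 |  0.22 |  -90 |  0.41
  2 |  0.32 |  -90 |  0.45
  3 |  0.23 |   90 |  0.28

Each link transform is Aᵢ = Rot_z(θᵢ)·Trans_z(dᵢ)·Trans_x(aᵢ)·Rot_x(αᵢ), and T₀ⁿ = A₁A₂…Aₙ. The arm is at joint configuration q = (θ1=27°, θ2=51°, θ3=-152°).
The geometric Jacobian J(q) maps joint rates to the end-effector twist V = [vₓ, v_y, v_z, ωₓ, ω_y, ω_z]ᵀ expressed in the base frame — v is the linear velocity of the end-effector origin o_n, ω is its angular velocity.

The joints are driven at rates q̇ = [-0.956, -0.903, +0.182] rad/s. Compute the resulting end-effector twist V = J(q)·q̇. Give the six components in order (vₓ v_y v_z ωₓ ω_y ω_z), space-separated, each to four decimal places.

0.7174 0.3255 -0.1453 0.2839 -0.8688 -1.0705

o_n = [-0.1856, 0.5317, 0.1429]
J₁: ẑ×o_n = [-0.5317, -0.1856, 0.0000], ω = ẑ
J2: z=[-0.4540, 0.8910, 0.0000] o=[0.1960, 0.0999, 0.4100] → [-0.2380, -0.1212, 0.1440, -0.4540, 0.8910, 0.0000]
J3: z=[-0.6924, -0.3528, -0.6293] o=[0.1712, 0.5923, 0.1613] → [-0.0316, 0.2118, -0.0839, -0.6924, -0.3528, -0.6293]
V = J·q̇ = [0.7174, 0.3255, -0.1453, 0.2839, -0.8688, -1.0705]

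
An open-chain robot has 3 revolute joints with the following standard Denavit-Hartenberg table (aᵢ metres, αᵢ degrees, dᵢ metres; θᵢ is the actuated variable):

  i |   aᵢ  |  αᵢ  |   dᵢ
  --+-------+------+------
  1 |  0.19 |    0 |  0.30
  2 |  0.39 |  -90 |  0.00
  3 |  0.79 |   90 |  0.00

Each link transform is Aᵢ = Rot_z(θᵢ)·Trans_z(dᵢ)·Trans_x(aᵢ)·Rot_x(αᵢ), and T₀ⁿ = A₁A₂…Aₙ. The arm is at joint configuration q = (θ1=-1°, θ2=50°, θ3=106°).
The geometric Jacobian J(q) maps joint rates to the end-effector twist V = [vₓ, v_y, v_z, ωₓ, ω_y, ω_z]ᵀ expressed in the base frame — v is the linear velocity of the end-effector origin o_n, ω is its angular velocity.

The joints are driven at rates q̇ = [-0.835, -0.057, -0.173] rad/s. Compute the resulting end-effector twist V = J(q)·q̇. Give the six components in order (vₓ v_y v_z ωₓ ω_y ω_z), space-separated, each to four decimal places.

o_n = [0.3030, 0.1267, -0.4594]
J₁: ẑ×o_n = [-0.1267, 0.3030, 0.0000], ω = ẑ
J2: z=[0.0000, 0.0000, 1.0000] o=[0.1900, -0.0033, 0.3000] → [-0.1300, 0.1130, 0.0000, 0.0000, 0.0000, 1.0000]
J3: z=[-0.7547, 0.6561, 0.0000] o=[0.4458, 0.2910, 0.3000] → [-0.4982, -0.5731, 0.2178, -0.7547, 0.6561, 0.0000]
V = J·q̇ = [0.1994, -0.1603, -0.0377, 0.1306, -0.1135, -0.8920]

0.1994 -0.1603 -0.0377 0.1306 -0.1135 -0.8920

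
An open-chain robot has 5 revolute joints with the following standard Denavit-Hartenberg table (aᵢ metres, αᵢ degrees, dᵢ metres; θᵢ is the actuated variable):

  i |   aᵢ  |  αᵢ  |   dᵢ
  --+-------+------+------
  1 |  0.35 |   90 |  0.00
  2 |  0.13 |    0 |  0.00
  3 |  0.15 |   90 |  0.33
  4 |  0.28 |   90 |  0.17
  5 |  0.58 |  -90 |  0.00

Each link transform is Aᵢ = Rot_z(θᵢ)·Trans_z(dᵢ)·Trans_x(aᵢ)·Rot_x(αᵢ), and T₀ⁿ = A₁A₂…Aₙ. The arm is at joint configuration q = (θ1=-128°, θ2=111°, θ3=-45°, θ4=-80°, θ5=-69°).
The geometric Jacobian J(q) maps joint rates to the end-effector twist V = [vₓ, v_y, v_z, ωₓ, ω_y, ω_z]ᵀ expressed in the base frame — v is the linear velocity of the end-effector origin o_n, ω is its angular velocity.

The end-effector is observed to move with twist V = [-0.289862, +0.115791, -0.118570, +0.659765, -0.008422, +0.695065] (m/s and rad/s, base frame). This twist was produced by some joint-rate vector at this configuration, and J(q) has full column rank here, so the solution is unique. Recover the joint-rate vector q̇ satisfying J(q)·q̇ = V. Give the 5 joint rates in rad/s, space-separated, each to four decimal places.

o_n = [0.0819, -0.1395, 0.4869]
J₁: ẑ×o_n = [0.1395, 0.0819, -0.0000], ω = ẑ
J2: z=[-0.7880, 0.6157, 0.0000] o=[-0.2155, -0.2758, 0.0000] → [0.2998, 0.3837, -0.2905, -0.7880, 0.6157, 0.0000]
J3: z=[-0.7880, 0.6157, 0.0000] o=[-0.1868, -0.2391, 0.1214] → [0.2250, 0.2880, -0.2439, -0.7880, 0.6157, 0.0000]
J4: z=[-0.5624, -0.7199, -0.4067] o=[-0.4844, -0.0840, 0.2584] → [-0.1871, -0.1018, 0.4389, -0.5624, -0.7199, -0.4067]
J5: z=[0.3834, 0.2087, -0.8997] o=[-0.3749, -0.3917, 0.2337] → [0.2798, -0.5081, 0.0014, 0.3834, 0.2087, -0.8997]
q̇ = J⁺·V = [-0.1900, -0.9590, 0.3200, -0.7250, -0.6560]

-0.1900 -0.9590 0.3200 -0.7250 -0.6560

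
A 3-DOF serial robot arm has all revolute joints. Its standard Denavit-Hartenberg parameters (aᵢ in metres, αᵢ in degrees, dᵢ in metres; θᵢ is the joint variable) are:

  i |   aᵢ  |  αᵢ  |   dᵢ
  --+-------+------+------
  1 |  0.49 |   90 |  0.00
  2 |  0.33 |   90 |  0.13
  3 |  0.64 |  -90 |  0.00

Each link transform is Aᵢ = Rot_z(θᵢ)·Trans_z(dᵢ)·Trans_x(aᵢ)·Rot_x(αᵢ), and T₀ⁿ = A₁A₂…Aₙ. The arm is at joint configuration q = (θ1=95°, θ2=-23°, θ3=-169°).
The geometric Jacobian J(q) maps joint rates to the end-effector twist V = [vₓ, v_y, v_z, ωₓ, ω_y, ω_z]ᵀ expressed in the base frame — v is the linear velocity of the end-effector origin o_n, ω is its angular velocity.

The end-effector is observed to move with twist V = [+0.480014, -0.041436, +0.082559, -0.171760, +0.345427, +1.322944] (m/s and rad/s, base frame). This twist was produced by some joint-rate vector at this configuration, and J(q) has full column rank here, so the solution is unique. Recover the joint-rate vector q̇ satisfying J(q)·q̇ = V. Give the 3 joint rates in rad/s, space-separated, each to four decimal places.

0.4770 -0.1410 -0.9190

o_n = [-0.0109, 0.2153, 0.1165]
J₁: ẑ×o_n = [-0.2153, -0.0109, 0.0000], ω = ẑ
J2: z=[0.9962, 0.0872, 0.0000] o=[-0.0427, 0.4881, 0.0000] → [0.0102, -0.1161, -0.2745, 0.9962, 0.0872, 0.0000]
J3: z=[0.0341, -0.3892, -0.9205] o=[0.0603, 0.8021, -0.1289] → [-0.6356, 0.0572, -0.0477, 0.0341, -0.3892, -0.9205]
q̇ = J⁺·V = [0.4770, -0.1410, -0.9190]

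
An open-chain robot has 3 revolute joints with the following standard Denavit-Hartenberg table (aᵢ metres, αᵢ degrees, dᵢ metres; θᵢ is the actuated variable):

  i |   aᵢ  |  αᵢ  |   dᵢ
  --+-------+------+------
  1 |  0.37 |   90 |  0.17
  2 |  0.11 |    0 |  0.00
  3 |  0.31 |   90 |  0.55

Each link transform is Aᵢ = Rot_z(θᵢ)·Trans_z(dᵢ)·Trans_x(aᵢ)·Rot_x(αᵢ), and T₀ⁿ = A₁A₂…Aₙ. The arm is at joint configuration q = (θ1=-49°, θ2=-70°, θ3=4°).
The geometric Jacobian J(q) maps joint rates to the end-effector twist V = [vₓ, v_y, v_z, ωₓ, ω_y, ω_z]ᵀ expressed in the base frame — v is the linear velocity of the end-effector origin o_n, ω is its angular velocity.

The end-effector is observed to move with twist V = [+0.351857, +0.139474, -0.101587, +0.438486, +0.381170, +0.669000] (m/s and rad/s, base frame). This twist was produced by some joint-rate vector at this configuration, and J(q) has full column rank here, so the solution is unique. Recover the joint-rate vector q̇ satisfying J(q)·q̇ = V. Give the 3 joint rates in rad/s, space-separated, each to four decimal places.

o_n = [-0.0649, -0.7636, -0.2166]
J₁: ẑ×o_n = [0.7636, -0.0649, 0.0000], ω = ẑ
J2: z=[-0.7547, -0.6561, 0.0000] o=[0.2427, -0.2792, 0.1700] → [0.2536, -0.2917, 0.1637, -0.7547, -0.6561, 0.0000]
J3: z=[-0.7547, -0.6561, 0.0000] o=[0.2674, -0.3076, 0.0666] → [0.1858, -0.2137, 0.1261, -0.7547, -0.6561, 0.0000]
q̇ = J⁺·V = [0.6690, -0.7530, 0.1720]

0.6690 -0.7530 0.1720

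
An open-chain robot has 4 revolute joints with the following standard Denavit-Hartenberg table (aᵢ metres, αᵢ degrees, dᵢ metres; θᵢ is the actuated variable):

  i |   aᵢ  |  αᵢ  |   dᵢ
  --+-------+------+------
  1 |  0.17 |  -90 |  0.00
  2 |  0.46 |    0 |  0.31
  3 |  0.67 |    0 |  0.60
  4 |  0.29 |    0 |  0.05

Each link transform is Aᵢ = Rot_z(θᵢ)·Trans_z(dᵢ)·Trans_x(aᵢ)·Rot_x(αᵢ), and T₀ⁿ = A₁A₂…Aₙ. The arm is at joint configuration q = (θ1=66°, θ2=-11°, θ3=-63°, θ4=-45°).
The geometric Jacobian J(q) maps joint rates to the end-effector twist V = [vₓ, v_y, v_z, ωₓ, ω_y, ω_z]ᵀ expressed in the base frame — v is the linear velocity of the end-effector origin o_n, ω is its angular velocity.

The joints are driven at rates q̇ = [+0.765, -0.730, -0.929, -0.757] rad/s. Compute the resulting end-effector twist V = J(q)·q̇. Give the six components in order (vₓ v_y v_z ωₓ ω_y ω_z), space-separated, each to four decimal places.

o_n = [-0.6063, 0.9986, 0.9855]
J₁: ẑ×o_n = [-0.9986, -0.6063, 0.0000], ω = ẑ
J2: z=[-0.9135, 0.4067, 0.0000] o=[0.0691, 0.1553, 0.0000] → [0.4008, 0.9003, -0.4956, -0.9135, 0.4067, 0.0000]
J3: z=[-0.9135, 0.4067, 0.0000] o=[-0.0304, 0.6939, 0.0878] → [0.3651, 0.8201, -0.0441, -0.9135, 0.4067, 0.0000]
J4: z=[-0.9135, 0.4067, 0.0000] o=[-0.5034, 1.1067, 0.7318] → [0.1032, 0.2317, 0.1406, -0.9135, 0.4067, 0.0000]
V = J·q̇ = [-1.4738, -2.0582, 0.2963, 2.2071, -0.9827, 0.7650]

-1.4738 -2.0582 0.2963 2.2071 -0.9827 0.7650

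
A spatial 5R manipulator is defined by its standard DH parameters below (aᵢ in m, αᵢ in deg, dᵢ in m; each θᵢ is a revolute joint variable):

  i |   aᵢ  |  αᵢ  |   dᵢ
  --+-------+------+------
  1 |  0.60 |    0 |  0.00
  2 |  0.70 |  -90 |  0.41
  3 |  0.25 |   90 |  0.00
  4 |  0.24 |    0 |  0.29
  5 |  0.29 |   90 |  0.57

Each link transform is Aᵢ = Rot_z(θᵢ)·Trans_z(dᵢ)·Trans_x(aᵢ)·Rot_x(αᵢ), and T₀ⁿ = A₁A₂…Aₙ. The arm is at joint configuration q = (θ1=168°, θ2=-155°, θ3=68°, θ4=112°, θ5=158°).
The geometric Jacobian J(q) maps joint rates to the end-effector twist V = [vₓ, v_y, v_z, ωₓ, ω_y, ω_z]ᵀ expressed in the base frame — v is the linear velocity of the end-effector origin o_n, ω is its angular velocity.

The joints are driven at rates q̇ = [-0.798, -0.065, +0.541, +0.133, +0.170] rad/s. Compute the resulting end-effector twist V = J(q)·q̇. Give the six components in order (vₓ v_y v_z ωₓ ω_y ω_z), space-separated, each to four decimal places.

o_n = [0.9457, 0.4093, 0.5837]
J₁: ẑ×o_n = [-0.4093, 0.9457, 0.0000], ω = ẑ
J2: z=[0.0000, 0.0000, 1.0000] o=[-0.5869, 0.1247, 0.0000] → [-0.2846, 1.5326, 0.0000, 0.0000, 0.0000, 1.0000]
J3: z=[-0.2250, 0.9744, 0.0000] o=[0.0952, 0.2822, 0.4100] → [0.1693, 0.0391, -0.8574, -0.2250, 0.9744, 0.0000]
J4: z=[0.9034, 0.2086, 0.3746] o=[0.1864, 0.3033, 0.1782] → [0.0449, -0.0819, -0.0626, 0.9034, 0.2086, 0.3746]
J5: z=[0.9034, 0.2086, 0.3746] o=[0.3655, 0.5730, 0.3702] → [0.1059, 0.0244, -0.2689, 0.9034, 0.2086, 0.3746]
V = J·q̇ = [0.4607, -0.8399, -0.5179, 0.1520, 0.5903, -0.7495]

0.4607 -0.8399 -0.5179 0.1520 0.5903 -0.7495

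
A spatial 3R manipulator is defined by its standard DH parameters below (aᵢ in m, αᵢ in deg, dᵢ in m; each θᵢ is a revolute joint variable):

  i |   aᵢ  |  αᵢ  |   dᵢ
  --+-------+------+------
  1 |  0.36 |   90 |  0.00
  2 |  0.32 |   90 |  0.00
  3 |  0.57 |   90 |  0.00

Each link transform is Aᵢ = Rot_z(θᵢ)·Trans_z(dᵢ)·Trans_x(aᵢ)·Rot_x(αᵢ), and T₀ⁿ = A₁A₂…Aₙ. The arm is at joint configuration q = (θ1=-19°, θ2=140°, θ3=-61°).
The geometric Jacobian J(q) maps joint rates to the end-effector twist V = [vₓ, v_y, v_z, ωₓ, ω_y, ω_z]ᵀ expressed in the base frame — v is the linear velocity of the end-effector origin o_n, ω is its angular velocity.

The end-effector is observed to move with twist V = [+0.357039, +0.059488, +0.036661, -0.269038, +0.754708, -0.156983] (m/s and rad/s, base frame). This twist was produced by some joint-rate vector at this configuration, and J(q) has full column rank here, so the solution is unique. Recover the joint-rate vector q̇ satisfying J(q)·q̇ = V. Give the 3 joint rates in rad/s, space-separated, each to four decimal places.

0.4390 -0.6260 -0.7780

o_n = [0.0708, 0.5029, 0.3833]
J₁: ẑ×o_n = [-0.5029, 0.0708, 0.0000], ω = ẑ
J2: z=[-0.3256, -0.9455, 0.0000] o=[0.3404, -0.1172, 0.0000] → [-0.3624, 0.1248, -0.4568, -0.3256, -0.9455, 0.0000]
J3: z=[0.6078, -0.2093, 0.7660] o=[0.1086, -0.0374, 0.2057] → [-0.4511, -0.1370, 0.3205, 0.6078, -0.2093, 0.7660]
q̇ = J⁺·V = [0.4390, -0.6260, -0.7780]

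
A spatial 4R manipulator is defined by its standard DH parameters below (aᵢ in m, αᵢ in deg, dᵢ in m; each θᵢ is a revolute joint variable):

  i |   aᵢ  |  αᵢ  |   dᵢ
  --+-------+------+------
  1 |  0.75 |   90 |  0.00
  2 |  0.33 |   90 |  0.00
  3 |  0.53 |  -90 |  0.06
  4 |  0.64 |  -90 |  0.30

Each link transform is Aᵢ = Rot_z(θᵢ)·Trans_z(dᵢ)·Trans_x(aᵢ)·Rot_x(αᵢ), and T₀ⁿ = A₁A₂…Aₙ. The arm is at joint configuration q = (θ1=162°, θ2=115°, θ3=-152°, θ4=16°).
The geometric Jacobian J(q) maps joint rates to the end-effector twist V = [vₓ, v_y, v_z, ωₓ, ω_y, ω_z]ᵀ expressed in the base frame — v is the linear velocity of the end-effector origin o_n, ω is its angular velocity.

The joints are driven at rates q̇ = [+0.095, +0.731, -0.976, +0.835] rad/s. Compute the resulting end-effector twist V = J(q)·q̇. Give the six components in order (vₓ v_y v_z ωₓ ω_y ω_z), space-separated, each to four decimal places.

o_n = [-1.0781, -0.4935, -0.5389]
J₁: ẑ×o_n = [0.4935, -1.0781, 0.0000], ω = ẑ
J2: z=[0.3090, 0.9511, 0.0000] o=[-0.7133, 0.2318, 0.0000] → [-0.5125, 0.1665, 0.1228, 0.3090, 0.9511, 0.0000]
J3: z=[-0.8619, 0.2801, 0.4226] o=[-0.5807, 0.1887, 0.2991] → [0.0536, -0.9325, 0.7273, -0.8619, 0.2801, 0.4226]
J4: z=[-0.0841, -0.9010, 0.4255] o=[-0.8974, 0.0299, -0.0997] → [0.6185, -0.1139, -0.1188, -0.0841, -0.9010, 0.4255]
V = J·q̇ = [0.1363, 0.8344, -0.7193, 0.9969, -0.3305, 0.0378]

0.1363 0.8344 -0.7193 0.9969 -0.3305 0.0378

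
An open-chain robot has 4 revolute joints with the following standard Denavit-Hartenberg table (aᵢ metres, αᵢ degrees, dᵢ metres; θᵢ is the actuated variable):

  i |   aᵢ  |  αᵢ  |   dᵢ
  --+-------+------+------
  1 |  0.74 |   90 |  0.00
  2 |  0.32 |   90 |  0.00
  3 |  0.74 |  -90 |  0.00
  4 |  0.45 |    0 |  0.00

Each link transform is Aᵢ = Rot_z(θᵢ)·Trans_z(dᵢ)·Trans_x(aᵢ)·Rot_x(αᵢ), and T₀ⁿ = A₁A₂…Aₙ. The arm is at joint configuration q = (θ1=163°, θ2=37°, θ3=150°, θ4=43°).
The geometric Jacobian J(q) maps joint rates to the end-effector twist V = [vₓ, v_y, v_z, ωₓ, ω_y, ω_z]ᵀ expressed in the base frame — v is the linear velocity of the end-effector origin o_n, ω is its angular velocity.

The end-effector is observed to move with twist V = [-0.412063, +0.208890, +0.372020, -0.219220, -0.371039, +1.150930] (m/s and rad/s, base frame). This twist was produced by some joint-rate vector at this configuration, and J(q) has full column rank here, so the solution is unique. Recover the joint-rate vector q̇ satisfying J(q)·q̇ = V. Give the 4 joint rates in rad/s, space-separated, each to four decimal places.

0.9570 -0.7610 -0.0940 -0.3950

o_n = [0.0880, 0.5321, -0.1195]
J₁: ẑ×o_n = [-0.5321, 0.0880, 0.0000], ω = ẑ
J2: z=[0.2924, 0.9563, 0.0000] o=[-0.7077, 0.2164, 0.0000] → [-0.1143, 0.0349, -0.6686, 0.2924, 0.9563, 0.0000]
J3: z=[-0.5755, 0.1760, -0.7986] o=[-0.9521, 0.2911, 0.1926] → [0.1376, -1.0102, -0.3217, -0.5755, 0.1760, -0.7986]
J4: z=[0.1287, -0.9449, -0.3009] o=[-0.3544, 0.4953, -0.1931] → [-0.0584, -0.1426, 0.4228, 0.1287, -0.9449, -0.3009]
q̇ = J⁺·V = [0.9570, -0.7610, -0.0940, -0.3950]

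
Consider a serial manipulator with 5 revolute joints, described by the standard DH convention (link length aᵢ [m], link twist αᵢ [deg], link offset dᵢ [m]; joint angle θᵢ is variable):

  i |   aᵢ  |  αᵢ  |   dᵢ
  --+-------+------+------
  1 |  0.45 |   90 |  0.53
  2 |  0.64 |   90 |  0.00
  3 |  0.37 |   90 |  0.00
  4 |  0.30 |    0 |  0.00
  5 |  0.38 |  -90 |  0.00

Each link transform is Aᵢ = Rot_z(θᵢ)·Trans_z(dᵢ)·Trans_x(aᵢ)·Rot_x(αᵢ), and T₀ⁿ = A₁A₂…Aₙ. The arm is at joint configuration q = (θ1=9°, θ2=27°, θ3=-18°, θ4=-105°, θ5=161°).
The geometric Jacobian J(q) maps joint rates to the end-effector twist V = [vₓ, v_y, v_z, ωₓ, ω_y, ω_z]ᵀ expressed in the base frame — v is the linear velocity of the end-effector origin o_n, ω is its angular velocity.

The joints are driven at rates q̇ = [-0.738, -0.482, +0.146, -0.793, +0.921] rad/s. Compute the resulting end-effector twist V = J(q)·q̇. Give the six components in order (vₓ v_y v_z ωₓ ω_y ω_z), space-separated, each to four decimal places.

o_n = [1.4171, 0.3824, 1.0160]
J₁: ẑ×o_n = [-0.3824, 1.4171, 0.0000], ω = ẑ
J2: z=[0.1564, -0.9877, 0.0000] o=[0.4445, 0.0704, 0.5300] → [-0.4800, -0.0760, 1.0095, 0.1564, -0.9877, 0.0000]
J3: z=[0.4484, 0.0710, -0.8910] o=[1.0077, 0.1596, 0.8206] → [0.2124, -0.4525, 0.0708, 0.4484, 0.0710, -0.8910]
J4: z=[-0.4207, 0.8963, -0.1403] o=[1.2995, 0.3216, 0.9803] → [0.0405, -0.0015, -0.1311, -0.4207, 0.8963, -0.1403]
J5: z=[-0.4207, 0.8963, -0.1403] o=[1.1083, 0.2670, 1.2050] → [-0.1532, -0.1228, -0.3254, -0.4207, 0.8963, -0.1403]
V = J·q̇ = [0.3714, -1.1872, -0.6720, -0.0638, 0.6012, -0.8860]

0.3714 -1.1872 -0.6720 -0.0638 0.6012 -0.8860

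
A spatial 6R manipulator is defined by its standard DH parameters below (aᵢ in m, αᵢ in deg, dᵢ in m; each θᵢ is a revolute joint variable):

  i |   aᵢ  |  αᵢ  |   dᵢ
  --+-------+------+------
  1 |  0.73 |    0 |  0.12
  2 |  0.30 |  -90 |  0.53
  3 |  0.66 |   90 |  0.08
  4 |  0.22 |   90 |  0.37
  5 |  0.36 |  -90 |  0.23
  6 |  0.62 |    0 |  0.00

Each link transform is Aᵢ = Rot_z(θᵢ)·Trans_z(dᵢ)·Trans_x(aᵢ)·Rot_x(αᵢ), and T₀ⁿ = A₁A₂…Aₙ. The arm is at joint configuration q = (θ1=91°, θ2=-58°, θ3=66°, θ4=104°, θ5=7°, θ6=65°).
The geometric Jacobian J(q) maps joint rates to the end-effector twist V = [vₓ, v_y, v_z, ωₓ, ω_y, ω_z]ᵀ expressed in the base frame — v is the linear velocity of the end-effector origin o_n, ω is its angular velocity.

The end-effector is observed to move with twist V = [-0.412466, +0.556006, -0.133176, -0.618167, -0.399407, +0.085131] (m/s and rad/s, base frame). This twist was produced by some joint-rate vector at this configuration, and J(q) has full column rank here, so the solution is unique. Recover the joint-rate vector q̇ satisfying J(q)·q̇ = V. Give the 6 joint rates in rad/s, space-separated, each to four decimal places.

o_n = [0.1842, 1.8263, 0.7077]
J₁: ẑ×o_n = [-1.8263, 0.1842, 0.0000], ω = ẑ
J2: z=[0.0000, 0.0000, 1.0000] o=[-0.0127, 0.7299, 0.1200] → [-1.0964, 0.1970, 0.0000, 0.0000, 0.0000, 1.0000]
J3: z=[-0.5446, 0.8387, 0.0000] o=[0.2389, 0.8933, 0.6500] → [0.0484, 0.0314, -0.4623, -0.5446, 0.8387, 0.0000]
J4: z=[0.7662, 0.4976, 0.4067] o=[0.4204, 1.1066, 0.0471] → [0.0360, -0.6022, 0.6689, 0.7662, 0.4976, 0.4067]
J5: z=[0.1992, 0.4178, -0.8864] o=[0.5695, 1.4579, 0.2462] → [0.5193, 0.2496, 0.2344, 0.1992, 0.4178, -0.8864]
J6: z=[0.8349, 0.4012, 0.3768] o=[0.4306, 1.8475, 0.1391] → [0.2361, -0.5675, 0.0811, 0.8349, 0.4012, 0.3768]
q̇ = J⁺·V = [-0.2620, 0.6790, -0.0780, -0.1850, 0.0230, -0.6270]

-0.2620 0.6790 -0.0780 -0.1850 0.0230 -0.6270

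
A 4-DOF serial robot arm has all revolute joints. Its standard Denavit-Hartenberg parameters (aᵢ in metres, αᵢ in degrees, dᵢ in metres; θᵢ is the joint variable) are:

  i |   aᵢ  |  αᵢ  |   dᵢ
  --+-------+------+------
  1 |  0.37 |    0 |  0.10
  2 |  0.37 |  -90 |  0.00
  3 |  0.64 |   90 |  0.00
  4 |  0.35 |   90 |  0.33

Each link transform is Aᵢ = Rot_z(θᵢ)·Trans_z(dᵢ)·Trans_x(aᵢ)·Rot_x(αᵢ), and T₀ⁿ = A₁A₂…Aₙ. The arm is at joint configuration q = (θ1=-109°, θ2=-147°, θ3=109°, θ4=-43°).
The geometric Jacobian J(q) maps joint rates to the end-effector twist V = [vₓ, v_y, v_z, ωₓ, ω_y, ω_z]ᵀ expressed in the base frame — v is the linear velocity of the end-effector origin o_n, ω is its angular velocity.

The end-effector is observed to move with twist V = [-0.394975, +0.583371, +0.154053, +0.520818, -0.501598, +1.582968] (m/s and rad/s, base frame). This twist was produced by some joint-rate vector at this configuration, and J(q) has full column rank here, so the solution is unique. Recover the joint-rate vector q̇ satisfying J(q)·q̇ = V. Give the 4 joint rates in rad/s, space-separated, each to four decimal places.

0.4110 0.9610 -0.3840 -0.6480

o_n = [0.0167, 0.0866, -0.8546]
J₁: ẑ×o_n = [-0.0866, 0.0167, 0.0000], ω = ẑ
J2: z=[0.0000, 0.0000, 1.0000] o=[-0.1205, -0.3498, 0.1000] → [-0.4365, 0.1372, 0.0000, 0.0000, 0.0000, 1.0000]
J3: z=[-0.9703, -0.2419, 0.0000] o=[-0.2100, 0.0092, 0.1000] → [0.2309, -0.9262, -0.0203, -0.9703, -0.2419, 0.0000]
J4: z=[-0.2287, 0.9174, -0.3256] o=[-0.1596, -0.1930, -0.5051] → [-0.2296, -0.1373, -0.2257, -0.2287, 0.9174, -0.3256]
q̇ = J⁺·V = [0.4110, 0.9610, -0.3840, -0.6480]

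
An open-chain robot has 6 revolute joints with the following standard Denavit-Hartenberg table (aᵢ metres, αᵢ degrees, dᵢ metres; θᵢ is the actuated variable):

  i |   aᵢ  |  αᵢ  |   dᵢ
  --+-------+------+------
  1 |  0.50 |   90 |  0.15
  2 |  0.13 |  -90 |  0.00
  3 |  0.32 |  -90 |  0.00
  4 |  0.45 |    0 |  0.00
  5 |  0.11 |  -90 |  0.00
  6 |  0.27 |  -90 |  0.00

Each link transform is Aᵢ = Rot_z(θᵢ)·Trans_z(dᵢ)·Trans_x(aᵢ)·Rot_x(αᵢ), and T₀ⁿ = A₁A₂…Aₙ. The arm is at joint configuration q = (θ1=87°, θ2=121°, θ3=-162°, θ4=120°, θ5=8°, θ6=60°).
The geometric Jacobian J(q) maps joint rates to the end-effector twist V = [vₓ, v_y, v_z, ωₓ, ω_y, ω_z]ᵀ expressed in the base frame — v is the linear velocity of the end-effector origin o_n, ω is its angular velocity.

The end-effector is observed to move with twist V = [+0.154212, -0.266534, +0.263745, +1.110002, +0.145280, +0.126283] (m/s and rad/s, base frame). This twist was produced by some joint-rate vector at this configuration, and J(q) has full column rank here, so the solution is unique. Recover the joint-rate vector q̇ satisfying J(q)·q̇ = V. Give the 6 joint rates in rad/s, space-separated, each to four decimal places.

o_n = [-0.1900, 0.9537, 0.5452]
J₁: ẑ×o_n = [-0.9537, -0.1900, 0.0000], ω = ẑ
J2: z=[0.9986, -0.0523, 0.0000] o=[0.0262, 0.4993, 0.1500] → [-0.0207, -0.3946, 0.4424, 0.9986, -0.0523, 0.0000]
J3: z=[-0.0449, -0.8560, -0.5150] o=[0.0227, 0.4325, 0.2614] → [0.0256, 0.1223, -0.2054, -0.0449, -0.8560, -0.5150]
J4: z=[0.9414, -0.2087, 0.2649] o=[0.1296, 0.5838, 0.0006] → [-0.2116, -0.5974, 0.2815, 0.9414, -0.2087, 0.2649]
J5: z=[0.9414, -0.2087, 0.2649] o=[0.0719, 0.8110, 0.3847] → [-0.0713, -0.2204, 0.0797, 0.9414, -0.2087, 0.2649]
J6: z=[-0.2910, -0.8997, 0.3253] o=[0.0532, 0.8531, 0.4846] → [-0.0872, -0.0615, -0.2480, -0.2910, -0.8997, 0.3253]
q̇ = J⁺·V = [-0.2240, 0.2770, -0.3010, -0.0470, 0.8910, -0.0870]

-0.2240 0.2770 -0.3010 -0.0470 0.8910 -0.0870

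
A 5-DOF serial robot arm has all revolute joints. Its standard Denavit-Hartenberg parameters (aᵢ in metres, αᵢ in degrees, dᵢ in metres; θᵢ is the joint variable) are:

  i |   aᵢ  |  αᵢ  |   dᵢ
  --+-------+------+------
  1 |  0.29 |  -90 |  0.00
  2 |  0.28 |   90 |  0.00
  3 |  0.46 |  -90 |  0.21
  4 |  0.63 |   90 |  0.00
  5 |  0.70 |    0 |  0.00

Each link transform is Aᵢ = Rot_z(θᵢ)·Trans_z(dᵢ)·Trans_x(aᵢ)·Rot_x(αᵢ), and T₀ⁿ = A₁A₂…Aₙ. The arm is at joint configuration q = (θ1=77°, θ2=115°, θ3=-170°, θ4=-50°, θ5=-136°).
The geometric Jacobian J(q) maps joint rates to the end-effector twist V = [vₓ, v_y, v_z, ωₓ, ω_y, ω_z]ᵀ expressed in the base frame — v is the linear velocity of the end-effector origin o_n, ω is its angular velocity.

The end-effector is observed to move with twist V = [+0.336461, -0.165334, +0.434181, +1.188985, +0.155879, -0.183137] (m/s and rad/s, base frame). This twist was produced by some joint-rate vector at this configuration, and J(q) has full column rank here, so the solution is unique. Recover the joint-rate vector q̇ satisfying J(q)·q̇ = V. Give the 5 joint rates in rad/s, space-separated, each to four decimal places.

o_n = [-0.2151, 0.7791, 0.1762]
J₁: ẑ×o_n = [-0.7791, -0.2151, 0.0000], ω = ẑ
J2: z=[-0.9744, 0.2250, 0.0000] o=[0.0652, 0.2826, 0.0000] → [0.0396, 0.1717, -0.4208, -0.9744, 0.2250, 0.0000]
J3: z=[0.2039, 0.8831, -0.4226] o=[0.0386, 0.1673, -0.2538] → [0.6383, 0.0196, 0.3488, 0.2039, 0.8831, -0.4226]
J4: z=[0.9431, -0.2930, -0.1574] o=[0.2023, 0.5213, 0.0681] → [0.0089, -0.0363, 0.1208, 0.9431, -0.2930, -0.1574]
J5: z=[-0.0703, 0.2869, -0.9554] o=[0.4072, 1.0959, 0.2255] → [-0.3168, 0.5910, 0.2008, -0.0703, 0.2869, -0.9554]
q̇ = J⁺·V = [0.0510, -0.4310, 0.5510, 0.6880, -0.1120]

0.0510 -0.4310 0.5510 0.6880 -0.1120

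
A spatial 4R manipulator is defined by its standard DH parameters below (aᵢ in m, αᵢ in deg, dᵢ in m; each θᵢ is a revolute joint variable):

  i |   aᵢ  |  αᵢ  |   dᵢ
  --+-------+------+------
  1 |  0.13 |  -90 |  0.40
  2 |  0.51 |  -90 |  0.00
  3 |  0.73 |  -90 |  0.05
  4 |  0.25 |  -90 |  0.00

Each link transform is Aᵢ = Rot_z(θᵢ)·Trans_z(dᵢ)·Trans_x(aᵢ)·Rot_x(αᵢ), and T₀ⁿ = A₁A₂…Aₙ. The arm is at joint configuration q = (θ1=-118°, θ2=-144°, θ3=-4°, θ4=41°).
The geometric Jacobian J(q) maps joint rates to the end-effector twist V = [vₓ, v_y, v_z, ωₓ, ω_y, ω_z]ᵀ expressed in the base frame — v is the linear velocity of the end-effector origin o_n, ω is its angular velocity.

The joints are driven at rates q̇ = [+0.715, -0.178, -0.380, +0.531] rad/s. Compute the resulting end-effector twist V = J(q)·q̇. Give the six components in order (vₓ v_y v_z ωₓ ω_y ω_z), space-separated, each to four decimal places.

o_n = [0.5688, 0.9332, 1.1462]
J₁: ẑ×o_n = [-0.9332, 0.5688, 0.0000], ω = ẑ
J2: z=[0.8829, -0.4695, 0.0000] o=[-0.0610, -0.1148, 0.4000] → [-0.3503, -0.6589, 1.2210, 0.8829, -0.4695, 0.0000]
J3: z=[-0.2759, -0.5190, 0.8090] o=[0.1327, 0.2495, 0.6998] → [-0.7848, 0.4760, 0.0377, -0.2759, -0.5190, 0.8090]
J4: z=[-0.8543, 0.5182, 0.0410] o=[0.4404, 0.7198, 1.1683] → [-0.0202, -0.0136, -0.2488, -0.8543, 0.5182, 0.0410]
V = J·q̇ = [-0.3174, 0.3359, -0.3638, -0.5059, 0.5559, 0.4293]

-0.3174 0.3359 -0.3638 -0.5059 0.5559 0.4293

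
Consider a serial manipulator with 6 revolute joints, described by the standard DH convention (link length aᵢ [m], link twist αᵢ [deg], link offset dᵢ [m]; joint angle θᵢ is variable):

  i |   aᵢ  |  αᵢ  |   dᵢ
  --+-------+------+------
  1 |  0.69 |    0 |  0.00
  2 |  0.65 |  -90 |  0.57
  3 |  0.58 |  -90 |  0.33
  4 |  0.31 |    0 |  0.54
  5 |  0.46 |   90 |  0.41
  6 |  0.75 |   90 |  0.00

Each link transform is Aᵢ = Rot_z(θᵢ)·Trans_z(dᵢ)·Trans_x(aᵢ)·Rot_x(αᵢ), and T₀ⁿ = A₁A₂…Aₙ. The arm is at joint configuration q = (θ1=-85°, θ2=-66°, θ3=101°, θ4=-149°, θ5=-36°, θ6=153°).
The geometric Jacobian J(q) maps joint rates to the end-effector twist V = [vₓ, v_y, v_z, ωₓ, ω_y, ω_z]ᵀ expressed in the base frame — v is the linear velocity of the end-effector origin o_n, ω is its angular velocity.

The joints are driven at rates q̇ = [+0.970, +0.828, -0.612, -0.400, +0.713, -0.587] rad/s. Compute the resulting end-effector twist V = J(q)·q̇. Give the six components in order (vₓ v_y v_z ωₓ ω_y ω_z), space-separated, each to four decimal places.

0.9009 1.8764 -0.5088 0.2470 0.1680 1.9079

o_n = [0.9329, -0.7842, 0.3041]
J₁: ẑ×o_n = [0.7842, 0.9329, -0.0000], ω = ẑ
J2: z=[0.0000, 0.0000, 1.0000] o=[0.0601, -0.6874, 0.0000] → [0.0969, 0.8727, -0.0000, 0.0000, 0.0000, 1.0000]
J3: z=[0.4848, -0.8746, 0.0000] o=[-0.5084, -1.0025, 0.5700] → [0.2326, 0.1289, 1.3663, 0.4848, -0.8746, 0.0000]
J4: z=[0.8586, 0.4759, 0.1908] o=[-0.2516, -1.2375, 0.0007] → [0.0579, -0.0345, -0.1745, 0.8586, 0.4759, 0.1908]
J5: z=[0.8586, 0.4759, 0.1908] o=[0.2451, -1.1447, 0.3645] → [-0.0976, 0.1831, -0.0178, 0.8586, 0.4759, 0.1908]
J6: z=[-0.4684, 0.8794, -0.0856] o=[0.5012, -0.9569, 0.8926] → [-0.5027, -0.3126, -0.4605, -0.4684, 0.8794, -0.0856]
V = J·q̇ = [0.9009, 1.8764, -0.5088, 0.2470, 0.1680, 1.9079]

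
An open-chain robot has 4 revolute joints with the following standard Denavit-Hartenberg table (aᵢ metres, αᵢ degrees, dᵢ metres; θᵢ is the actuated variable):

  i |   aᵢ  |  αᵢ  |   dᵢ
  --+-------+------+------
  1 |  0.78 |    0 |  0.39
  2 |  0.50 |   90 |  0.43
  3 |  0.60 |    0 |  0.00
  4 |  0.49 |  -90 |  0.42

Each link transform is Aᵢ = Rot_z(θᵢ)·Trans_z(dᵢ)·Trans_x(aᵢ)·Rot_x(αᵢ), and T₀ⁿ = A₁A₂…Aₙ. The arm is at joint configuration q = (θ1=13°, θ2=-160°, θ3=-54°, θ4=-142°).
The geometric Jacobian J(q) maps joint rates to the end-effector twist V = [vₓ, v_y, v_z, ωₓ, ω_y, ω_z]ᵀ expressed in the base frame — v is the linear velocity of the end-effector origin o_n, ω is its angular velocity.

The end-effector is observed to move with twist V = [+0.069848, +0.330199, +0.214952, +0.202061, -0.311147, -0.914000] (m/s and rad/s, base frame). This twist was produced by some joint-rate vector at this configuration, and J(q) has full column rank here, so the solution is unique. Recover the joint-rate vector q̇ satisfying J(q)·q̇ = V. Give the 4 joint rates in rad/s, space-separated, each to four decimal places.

-0.1500 -0.7640 0.1140 -0.4850

o_n = [0.2112, 0.3198, 0.4697]
J₁: ẑ×o_n = [-0.3198, 0.2112, 0.0000], ω = ẑ
J2: z=[0.0000, 0.0000, 1.0000] o=[0.7600, 0.1755, 0.3900] → [-0.1444, -0.5488, 0.0000, 0.0000, 0.0000, 1.0000]
J3: z=[-0.5446, 0.8387, 0.0000] o=[0.3407, -0.0969, 0.8200] → [-0.2938, -0.1908, -0.1183, -0.5446, 0.8387, 0.0000]
J4: z=[-0.5446, 0.8387, 0.0000] o=[0.0449, -0.2889, 0.3346] → [0.1133, 0.0736, -0.4710, -0.5446, 0.8387, 0.0000]
q̇ = J⁺·V = [-0.1500, -0.7640, 0.1140, -0.4850]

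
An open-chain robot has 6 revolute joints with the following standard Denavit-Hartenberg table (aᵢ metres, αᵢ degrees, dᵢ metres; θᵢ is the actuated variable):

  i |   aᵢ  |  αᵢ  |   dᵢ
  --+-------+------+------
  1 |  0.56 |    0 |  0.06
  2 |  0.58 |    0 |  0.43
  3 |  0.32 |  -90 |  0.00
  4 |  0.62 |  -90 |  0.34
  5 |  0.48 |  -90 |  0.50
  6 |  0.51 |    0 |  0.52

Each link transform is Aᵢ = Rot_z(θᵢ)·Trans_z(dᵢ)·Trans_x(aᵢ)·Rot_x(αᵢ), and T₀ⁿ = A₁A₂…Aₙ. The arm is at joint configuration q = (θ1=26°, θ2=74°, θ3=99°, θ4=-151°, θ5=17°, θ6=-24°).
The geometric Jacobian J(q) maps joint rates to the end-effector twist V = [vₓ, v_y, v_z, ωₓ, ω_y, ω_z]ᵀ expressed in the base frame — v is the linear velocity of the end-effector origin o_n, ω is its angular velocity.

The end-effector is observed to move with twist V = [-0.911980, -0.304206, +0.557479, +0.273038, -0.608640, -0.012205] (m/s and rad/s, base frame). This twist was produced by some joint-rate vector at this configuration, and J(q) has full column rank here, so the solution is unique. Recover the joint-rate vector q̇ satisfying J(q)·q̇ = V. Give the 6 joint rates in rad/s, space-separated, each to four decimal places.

0.0300 0.3350 -0.3190 0.5850 -0.0800 -0.0830

o_n = [0.7696, 1.4019, 1.7742]
J₁: ẑ×o_n = [-1.4019, 0.7696, 0.0000], ω = ẑ
J2: z=[0.0000, 0.0000, 1.0000] o=[0.5033, 0.2455, 0.0600] → [-1.1564, 0.2662, 0.0000, 0.0000, 0.0000, 1.0000]
J3: z=[0.0000, 0.0000, 1.0000] o=[0.4026, 0.8167, 0.4900] → [-0.5852, 0.3670, 0.0000, 0.0000, 0.0000, 1.0000]
J4: z=[0.3256, -0.9455, 0.0000] o=[0.1000, 0.7125, 0.4900] → [-1.2142, -0.4181, 0.8575, 0.3256, -0.9455, 0.0000]
J5: z=[-0.4584, -0.1578, 0.8746] o=[0.7235, 0.5676, 0.7906] → [-0.8849, 0.4912, -0.3752, -0.4584, -0.1578, 0.8746]
J6: z=[-0.5531, 0.8210, -0.1417] o=[0.8282, 0.7520, 1.4504] → [0.3579, 0.1874, -0.3113, -0.5531, 0.8210, -0.1417]
q̇ = J⁺·V = [0.0300, 0.3350, -0.3190, 0.5850, -0.0800, -0.0830]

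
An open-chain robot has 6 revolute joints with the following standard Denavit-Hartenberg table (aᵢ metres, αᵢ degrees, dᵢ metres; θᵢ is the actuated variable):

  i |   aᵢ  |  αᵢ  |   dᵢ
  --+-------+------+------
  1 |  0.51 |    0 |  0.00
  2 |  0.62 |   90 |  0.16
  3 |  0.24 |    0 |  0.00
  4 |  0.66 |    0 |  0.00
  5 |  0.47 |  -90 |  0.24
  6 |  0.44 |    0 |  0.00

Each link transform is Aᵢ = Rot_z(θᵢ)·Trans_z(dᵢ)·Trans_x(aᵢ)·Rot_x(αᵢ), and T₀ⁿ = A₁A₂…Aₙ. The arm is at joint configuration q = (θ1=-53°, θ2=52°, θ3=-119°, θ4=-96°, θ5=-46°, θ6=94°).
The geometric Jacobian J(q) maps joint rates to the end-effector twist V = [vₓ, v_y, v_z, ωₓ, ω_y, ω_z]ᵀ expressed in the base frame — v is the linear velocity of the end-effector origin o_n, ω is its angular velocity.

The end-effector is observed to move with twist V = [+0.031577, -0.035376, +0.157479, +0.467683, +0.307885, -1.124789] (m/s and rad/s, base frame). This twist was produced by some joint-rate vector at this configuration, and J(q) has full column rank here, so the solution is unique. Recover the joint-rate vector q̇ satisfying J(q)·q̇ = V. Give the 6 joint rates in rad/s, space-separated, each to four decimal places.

o_n = [0.2047, -0.2066, 0.7626]
J₁: ẑ×o_n = [0.2066, 0.2047, -0.0000], ω = ẑ
J2: z=[0.0000, 0.0000, 1.0000] o=[0.3069, -0.4073, 0.0000] → [-0.2007, -0.1022, 0.0000, 0.0000, 0.0000, 1.0000]
J3: z=[-0.0175, -0.9998, 0.0000] o=[0.9268, -0.4181, 0.1600] → [-0.6025, 0.0105, -0.7257, -0.0175, -0.9998, 0.0000]
J4: z=[-0.0175, -0.9998, 0.0000] o=[0.8105, -0.4161, -0.0499] → [-0.8123, 0.0142, -0.6094, -0.0175, -0.9998, 0.0000]
J5: z=[-0.0175, -0.9998, 0.0000] o=[0.2699, -0.4067, 0.3287] → [-0.4338, 0.0076, -0.0687, -0.0175, -0.9998, 0.0000]
J6: z=[-0.9875, 0.0172, -0.1564] o=[0.1922, -0.6453, 0.7929] → [0.0681, -0.0319, -0.4335, -0.9875, 0.0172, -0.1564]
q̇ = J⁺·V = [-0.5600, -0.6380, -0.1340, 0.2870, -0.4690, -0.4680]

-0.5600 -0.6380 -0.1340 0.2870 -0.4690 -0.4680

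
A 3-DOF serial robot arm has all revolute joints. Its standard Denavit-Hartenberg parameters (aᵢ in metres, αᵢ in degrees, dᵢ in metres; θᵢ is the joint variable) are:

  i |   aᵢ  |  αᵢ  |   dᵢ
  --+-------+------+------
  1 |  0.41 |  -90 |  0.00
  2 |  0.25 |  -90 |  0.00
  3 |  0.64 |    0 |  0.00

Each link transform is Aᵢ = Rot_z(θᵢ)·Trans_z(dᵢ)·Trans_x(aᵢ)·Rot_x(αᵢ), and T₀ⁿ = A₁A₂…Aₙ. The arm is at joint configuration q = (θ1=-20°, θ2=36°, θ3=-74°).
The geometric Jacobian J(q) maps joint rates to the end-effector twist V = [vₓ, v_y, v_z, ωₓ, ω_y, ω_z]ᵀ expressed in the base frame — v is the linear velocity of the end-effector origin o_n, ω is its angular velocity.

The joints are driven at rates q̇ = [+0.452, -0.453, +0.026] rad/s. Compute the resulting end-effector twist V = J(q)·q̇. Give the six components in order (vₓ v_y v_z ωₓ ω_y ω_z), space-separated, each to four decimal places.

o_n = [0.9199, 0.3199, -0.2506]
J₁: ẑ×o_n = [-0.3199, 0.9199, 0.0000], ω = ẑ
J2: z=[0.3420, 0.9397, 0.0000] o=[0.3853, -0.1402, 0.0000] → [-0.2355, 0.0857, -0.3450, 0.3420, 0.9397, 0.0000]
J3: z=[-0.5523, 0.2010, -0.8090] o=[0.5753, -0.2094, -0.1469] → [0.4074, -0.3360, -0.3616, -0.5523, 0.2010, -0.8090]
V = J·q̇ = [-0.0273, 0.3682, 0.1469, -0.1693, -0.4205, 0.4310]

-0.0273 0.3682 0.1469 -0.1693 -0.4205 0.4310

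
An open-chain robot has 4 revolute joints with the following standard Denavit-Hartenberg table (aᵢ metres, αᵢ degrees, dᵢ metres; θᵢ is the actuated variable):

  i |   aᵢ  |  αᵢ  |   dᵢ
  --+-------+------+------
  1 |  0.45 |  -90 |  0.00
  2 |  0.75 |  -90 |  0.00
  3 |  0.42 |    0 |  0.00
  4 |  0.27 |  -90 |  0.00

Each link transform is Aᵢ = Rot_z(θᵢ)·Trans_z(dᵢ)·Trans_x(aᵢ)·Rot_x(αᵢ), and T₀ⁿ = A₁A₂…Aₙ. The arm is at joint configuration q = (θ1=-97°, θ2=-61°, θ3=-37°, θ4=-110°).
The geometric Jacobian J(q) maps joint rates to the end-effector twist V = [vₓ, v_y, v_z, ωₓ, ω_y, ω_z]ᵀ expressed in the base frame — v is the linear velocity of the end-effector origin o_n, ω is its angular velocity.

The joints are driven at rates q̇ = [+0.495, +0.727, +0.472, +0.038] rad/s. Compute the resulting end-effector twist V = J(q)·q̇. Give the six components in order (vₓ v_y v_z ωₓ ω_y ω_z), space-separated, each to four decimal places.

0.3293 -0.4862 -0.1328 0.6672 -0.5313 0.2477

o_n = [0.2912, -0.9087, 0.7513]
J₁: ẑ×o_n = [0.9087, 0.2912, -0.0000], ω = ẑ
J2: z=[0.9925, -0.1219, 0.0000] o=[-0.0548, -0.4466, 0.0000] → [-0.0916, -0.7457, -0.4164, 0.9925, -0.1219, 0.0000]
J3: z=[-0.1066, -0.8681, -0.4848] o=[-0.0992, -0.8075, 0.6560] → [-0.1318, -0.1791, 0.3497, -0.1066, -0.8681, -0.4848]
J4: z=[-0.1066, -0.8681, -0.4848] o=[0.1319, -0.9998, 0.9493] → [0.2161, -0.0984, 0.1286, -0.1066, -0.8681, -0.4848]
V = J·q̇ = [0.3293, -0.4862, -0.1328, 0.6672, -0.5313, 0.2477]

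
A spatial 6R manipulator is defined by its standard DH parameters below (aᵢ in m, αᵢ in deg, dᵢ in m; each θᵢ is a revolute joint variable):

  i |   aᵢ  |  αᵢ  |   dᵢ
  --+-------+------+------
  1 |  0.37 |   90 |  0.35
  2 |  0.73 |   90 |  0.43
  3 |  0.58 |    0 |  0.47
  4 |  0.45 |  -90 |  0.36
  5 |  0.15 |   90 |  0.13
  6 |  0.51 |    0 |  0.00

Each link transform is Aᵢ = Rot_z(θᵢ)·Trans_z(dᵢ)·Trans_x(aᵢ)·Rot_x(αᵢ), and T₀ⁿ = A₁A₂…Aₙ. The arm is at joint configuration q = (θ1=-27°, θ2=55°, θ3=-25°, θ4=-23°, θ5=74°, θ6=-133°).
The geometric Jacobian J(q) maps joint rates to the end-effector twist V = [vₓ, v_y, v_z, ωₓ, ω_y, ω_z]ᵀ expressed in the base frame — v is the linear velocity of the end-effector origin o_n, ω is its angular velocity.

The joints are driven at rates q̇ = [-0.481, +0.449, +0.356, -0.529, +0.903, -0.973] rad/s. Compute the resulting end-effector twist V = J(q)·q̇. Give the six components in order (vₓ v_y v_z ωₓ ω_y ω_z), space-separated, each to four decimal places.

o_n = [1.8822, -0.6542, 0.8623]
J₁: ẑ×o_n = [0.6542, 1.8822, -0.0000], ω = ẑ
J2: z=[-0.4540, -0.8910, 0.0000] o=[0.3297, -0.1680, 0.3500] → [-0.4564, 0.2326, 1.6041, -0.4540, -0.8910, 0.0000]
J3: z=[0.7299, -0.3719, -0.5736] o=[0.5075, -0.7412, 0.9480] → [0.0818, -0.7259, 0.5747, 0.7299, -0.3719, -0.5736]
J4: z=[0.7299, -0.3719, -0.5736] o=[1.2305, -0.8345, 1.1090] → [0.1951, -0.1938, 0.3739, 0.7299, -0.3719, -0.5736]
J5: z=[0.0760, -0.7897, 0.6087] o=[1.7990, -0.7488, 1.1492] → [0.1690, 0.0725, 0.0730, 0.0760, -0.7897, 0.6087]
J6: z=[0.8542, 0.3665, 0.3688] o=[1.7317, -0.7777, 1.3337] → [-0.2183, 0.4582, 0.0503, 0.8542, 0.3665, 0.3688]
V = J·q̇ = [-0.2288, -1.3372, 0.7440, -1.0926, -1.4054, -0.1909]

-0.2288 -1.3372 0.7440 -1.0926 -1.4054 -0.1909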